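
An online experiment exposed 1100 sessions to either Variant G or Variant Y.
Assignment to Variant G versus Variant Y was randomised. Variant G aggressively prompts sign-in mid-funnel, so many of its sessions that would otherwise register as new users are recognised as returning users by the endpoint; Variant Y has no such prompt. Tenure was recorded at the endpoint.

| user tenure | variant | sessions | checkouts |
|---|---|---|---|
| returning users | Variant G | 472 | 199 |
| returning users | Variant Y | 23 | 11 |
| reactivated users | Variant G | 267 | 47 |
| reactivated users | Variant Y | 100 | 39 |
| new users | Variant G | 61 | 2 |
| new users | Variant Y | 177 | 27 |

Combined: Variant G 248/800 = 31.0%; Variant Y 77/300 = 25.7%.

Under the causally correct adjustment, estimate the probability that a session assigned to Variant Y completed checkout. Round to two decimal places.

0.26

The user tenure-specific comparison favours Variant Y throughout, but the pooled figures favour Variant G. The question is whether to condition on user tenure.
User tenure is downstream of the variant. One should not condition on a consequence of treatment, so the overall rates are the right comparison.
So P(outcome | do(Variant Y)) is just the pooled rate for Variant Y: 77/300 = 0.257.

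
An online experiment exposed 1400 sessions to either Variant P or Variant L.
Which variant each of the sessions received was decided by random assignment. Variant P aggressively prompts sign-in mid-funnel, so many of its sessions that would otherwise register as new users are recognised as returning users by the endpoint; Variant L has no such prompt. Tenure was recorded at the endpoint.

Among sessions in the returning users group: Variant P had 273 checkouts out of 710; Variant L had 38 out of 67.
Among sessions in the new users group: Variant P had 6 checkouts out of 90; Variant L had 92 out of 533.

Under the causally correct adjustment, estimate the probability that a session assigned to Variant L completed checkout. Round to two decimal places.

0.22

The user tenure-specific comparison favours Variant L throughout, but the pooled figures favour Variant P. The question is whether to condition on user tenure.
User tenure is recorded after the variant and is itself shifted by it — it sits on the causal path from variant to outcome. Conditioning on a mediator would strip out part of the effect we want; the pooled comparison gives the total causal effect.
So P(outcome | do(Variant L)) is just the pooled rate for Variant L: 130/600 = 0.217.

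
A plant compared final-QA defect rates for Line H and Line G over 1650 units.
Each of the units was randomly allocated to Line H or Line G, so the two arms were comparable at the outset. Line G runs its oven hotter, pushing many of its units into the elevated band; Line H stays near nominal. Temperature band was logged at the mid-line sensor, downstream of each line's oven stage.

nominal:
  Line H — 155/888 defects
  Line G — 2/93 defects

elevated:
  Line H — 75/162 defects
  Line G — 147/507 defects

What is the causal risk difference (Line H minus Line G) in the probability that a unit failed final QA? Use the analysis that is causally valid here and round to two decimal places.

Stratifying would compare lines among units the lines themselves sorted into in-process temperature band groups — a form of selection on an intermediate. The unconditioned pooled rates give the total causal effect.
The causal difference is the pooled difference: 0.219 − 0.248 = -0.029.

-0.03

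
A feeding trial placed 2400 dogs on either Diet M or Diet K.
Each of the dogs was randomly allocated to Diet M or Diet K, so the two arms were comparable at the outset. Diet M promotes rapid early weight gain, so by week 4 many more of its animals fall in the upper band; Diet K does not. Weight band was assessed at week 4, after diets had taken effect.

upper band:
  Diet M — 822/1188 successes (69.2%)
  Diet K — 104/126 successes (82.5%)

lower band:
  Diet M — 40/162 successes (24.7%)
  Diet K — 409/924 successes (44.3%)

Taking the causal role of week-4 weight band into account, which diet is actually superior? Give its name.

Diet M

Within every week-4 weight band level Diet K has the higher rate, yet pooled Diet M does — Simpson's reversal.
The distribution of week-4 weight band is itself part of what the diet does — it is an intermediate outcome. Holding it fixed would remove that part of the effect; the total effect is the pooled difference.
Pooled: Diet M 63.9% vs Diet K 48.9%; Diet M is higher overall.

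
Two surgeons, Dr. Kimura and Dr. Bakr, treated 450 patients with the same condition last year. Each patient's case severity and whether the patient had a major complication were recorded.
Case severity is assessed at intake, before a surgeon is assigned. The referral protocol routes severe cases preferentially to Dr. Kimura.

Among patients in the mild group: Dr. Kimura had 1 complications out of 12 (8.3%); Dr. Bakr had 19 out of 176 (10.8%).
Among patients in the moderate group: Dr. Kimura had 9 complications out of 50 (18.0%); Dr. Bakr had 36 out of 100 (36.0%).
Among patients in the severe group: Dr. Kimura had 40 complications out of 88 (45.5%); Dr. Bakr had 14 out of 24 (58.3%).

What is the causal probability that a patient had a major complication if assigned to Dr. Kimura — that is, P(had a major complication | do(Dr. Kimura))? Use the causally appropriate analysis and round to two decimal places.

Nothing the surgeon does changes case severity; the imbalance is an allocation artefact. With case severity also predicting the outcome, the pooled figure is confounded, and the within-stratum comparison is the causal one.
Standardising Dr. Kimura to the population case severity mix: 0.418·1/12 + 0.333·9/50 + 0.249·40/88 = 0.208.

0.21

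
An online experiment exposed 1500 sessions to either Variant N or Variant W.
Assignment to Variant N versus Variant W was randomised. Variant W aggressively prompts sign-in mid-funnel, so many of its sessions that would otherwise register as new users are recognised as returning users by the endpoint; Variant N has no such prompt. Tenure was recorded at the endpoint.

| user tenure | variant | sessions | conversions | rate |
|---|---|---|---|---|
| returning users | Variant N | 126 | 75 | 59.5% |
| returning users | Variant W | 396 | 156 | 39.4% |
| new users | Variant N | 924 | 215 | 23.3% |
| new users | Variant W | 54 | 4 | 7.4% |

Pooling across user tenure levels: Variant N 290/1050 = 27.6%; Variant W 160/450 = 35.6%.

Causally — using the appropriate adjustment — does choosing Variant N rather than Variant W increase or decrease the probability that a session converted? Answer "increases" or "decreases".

decreases

Variant N is higher inside every user tenure stratum but Variant W is higher in aggregate. Whether to stratify depends on how user tenure relates to the variant.
User tenure is downstream of the variant. One should not condition on a consequence of treatment, so the overall rates are the right comparison.
Pooled: Variant N 27.6% vs Variant W 35.6%; Variant W is higher overall.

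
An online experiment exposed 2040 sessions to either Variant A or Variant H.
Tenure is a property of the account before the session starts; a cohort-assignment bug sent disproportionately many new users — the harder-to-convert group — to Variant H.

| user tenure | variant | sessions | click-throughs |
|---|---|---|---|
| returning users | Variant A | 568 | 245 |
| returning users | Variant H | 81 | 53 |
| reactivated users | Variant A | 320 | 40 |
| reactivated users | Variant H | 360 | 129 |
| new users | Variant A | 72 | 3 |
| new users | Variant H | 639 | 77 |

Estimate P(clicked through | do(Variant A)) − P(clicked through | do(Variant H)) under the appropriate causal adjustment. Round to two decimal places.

The stratified and pooled comparisons disagree (Variant H wins within each user tenure; Variant A wins overall), so the answer turns on the causal role of user tenure.
User tenure differs across variants for reasons unrelated to any effect of the variant itself, and it separately predicts the outcome — a classic confounder. We must compare within user tenure levels.
Adjusting over the population distribution of user tenure: 0.318·(0.431−0.654) + 0.333·(0.125−0.358) + 0.349·(0.042−0.121) = -0.176.

-0.18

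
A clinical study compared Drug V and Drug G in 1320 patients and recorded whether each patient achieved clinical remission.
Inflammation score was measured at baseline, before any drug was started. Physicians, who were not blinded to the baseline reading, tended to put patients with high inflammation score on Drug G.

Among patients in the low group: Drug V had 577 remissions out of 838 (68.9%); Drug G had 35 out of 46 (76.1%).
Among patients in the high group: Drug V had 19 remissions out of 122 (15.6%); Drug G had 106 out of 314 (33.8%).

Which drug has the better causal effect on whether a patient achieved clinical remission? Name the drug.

Drug G

Inflammation score differs across drugs for reasons unrelated to any effect of the drug itself, and it separately predicts the outcome — a classic confounder. We must compare within inflammation score levels.
Within each level — low: 68.9% vs 76.1%; high: 15.6% vs 33.8% — Drug G is higher every time.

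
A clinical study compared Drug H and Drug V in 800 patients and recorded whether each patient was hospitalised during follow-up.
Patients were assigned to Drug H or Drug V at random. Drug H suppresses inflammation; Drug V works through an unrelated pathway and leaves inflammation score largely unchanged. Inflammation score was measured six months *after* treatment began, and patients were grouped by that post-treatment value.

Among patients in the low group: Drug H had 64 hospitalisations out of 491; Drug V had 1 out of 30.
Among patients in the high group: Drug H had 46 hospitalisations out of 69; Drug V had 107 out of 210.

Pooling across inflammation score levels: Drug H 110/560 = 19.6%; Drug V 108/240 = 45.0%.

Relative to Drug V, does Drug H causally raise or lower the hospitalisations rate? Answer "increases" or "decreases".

Within every inflammation score level Drug V has the lower rate, yet pooled Drug H does — Simpson's reversal.
The distribution of inflammation score is itself part of what the drug does — it is an intermediate outcome. Holding it fixed would remove that part of the effect; the total effect is the pooled difference.
Pooled: Drug H 19.6% vs Drug V 45.0%; Drug H is lower overall.

decreases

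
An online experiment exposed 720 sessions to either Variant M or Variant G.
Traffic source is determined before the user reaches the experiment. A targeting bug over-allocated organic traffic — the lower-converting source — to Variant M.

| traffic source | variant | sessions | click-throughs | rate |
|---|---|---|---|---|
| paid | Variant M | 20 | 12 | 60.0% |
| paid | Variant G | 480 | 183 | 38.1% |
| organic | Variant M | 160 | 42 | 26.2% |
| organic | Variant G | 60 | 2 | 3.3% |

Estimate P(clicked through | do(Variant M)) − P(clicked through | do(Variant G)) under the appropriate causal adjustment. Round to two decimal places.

The stratified and pooled comparisons disagree (Variant M wins within each traffic source; Variant G wins overall), so the answer turns on the causal role of traffic source.
Traffic source is set before the variant has any effect — it is not caused by the variant — and it independently drives the outcome. That makes it a confounder, so the causal comparison is within traffic source levels.
Adjusting over the population distribution of traffic source: 0.694·(0.600−0.381) + 0.306·(0.263−0.033) = +0.222.

+0.22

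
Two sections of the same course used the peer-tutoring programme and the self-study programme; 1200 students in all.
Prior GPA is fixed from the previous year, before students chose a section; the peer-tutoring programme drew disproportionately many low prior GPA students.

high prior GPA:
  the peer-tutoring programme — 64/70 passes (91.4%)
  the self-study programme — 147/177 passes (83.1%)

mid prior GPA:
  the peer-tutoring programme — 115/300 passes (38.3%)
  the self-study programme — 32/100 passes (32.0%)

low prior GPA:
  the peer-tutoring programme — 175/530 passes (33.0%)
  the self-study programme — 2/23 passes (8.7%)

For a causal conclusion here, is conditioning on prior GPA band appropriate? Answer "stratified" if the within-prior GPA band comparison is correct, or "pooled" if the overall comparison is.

stratified

Here prior GPA band is a common cause — it drives both which teaching method a case falls under and the outcome. The crude comparison mixes populations; the stratum-specific rates are the causally relevant ones.
Within each level — high prior GPA: 91.4% vs 83.1%; mid prior GPA: 38.3% vs 32.0%; low prior GPA: 33.0% vs 8.7% — the peer-tutoring programme is higher every time.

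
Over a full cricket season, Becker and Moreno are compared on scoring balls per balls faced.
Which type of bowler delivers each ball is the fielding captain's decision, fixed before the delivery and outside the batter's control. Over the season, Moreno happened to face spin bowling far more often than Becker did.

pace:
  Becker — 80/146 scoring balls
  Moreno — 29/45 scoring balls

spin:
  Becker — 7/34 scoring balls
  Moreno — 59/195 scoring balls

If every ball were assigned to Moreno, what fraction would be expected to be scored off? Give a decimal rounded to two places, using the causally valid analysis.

0.46

Bowling type differs across players for reasons unrelated to any effect of the player itself, and it separately predicts the outcome — a classic confounder. We must compare within bowling type levels.
Standardising Moreno to the population bowling type mix: 0.455·29/45 + 0.545·59/195 = 0.458.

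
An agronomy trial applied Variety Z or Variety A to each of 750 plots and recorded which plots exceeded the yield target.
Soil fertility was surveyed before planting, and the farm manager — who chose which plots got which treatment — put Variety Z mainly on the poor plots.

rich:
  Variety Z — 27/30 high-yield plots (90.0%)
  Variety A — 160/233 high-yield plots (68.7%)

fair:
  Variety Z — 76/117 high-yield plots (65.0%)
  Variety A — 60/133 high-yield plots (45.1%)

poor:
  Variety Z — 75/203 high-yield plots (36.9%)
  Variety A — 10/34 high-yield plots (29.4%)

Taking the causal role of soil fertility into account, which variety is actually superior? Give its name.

Here soil fertility is a common cause — it drives both which variety a case falls under and the outcome. The crude comparison mixes populations; the stratum-specific rates are the causally relevant ones.
Within each level — rich: 90.0% vs 68.7%; fair: 65.0% vs 45.1%; poor: 36.9% vs 29.4% — Variety Z is higher every time.

Variety Z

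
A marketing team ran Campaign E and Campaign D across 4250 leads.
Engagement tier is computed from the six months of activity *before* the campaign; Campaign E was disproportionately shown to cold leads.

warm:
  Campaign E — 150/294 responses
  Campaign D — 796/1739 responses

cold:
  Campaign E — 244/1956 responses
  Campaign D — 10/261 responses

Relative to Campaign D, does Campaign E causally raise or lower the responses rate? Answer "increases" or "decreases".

increases

Engagement tier is set before the campaign has any effect — it is not caused by the campaign — and it independently drives the outcome. That makes it a confounder, so the causal comparison is within engagement tier levels.
Within each level — warm: 51.0% vs 45.8%; cold: 12.5% vs 3.8% — Campaign E is higher every time.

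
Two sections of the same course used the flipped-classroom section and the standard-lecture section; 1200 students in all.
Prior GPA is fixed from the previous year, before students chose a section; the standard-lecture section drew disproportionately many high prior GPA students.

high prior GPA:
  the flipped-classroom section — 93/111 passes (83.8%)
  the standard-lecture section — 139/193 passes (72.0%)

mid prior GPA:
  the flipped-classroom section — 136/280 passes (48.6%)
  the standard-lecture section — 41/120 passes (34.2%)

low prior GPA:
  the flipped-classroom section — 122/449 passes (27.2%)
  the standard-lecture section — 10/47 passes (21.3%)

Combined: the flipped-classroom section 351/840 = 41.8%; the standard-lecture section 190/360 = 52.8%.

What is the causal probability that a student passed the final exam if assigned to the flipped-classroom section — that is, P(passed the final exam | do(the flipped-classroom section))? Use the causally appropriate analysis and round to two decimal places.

0.49

Nothing the teaching method does changes prior GPA band; the imbalance is an allocation artefact. With prior GPA band also predicting the outcome, the pooled figure is confounded, and the within-stratum comparison is the causal one.
Standardising the flipped-classroom section to the population prior GPA band mix: 0.253·93/111 + 0.333·136/280 + 0.413·122/449 = 0.486.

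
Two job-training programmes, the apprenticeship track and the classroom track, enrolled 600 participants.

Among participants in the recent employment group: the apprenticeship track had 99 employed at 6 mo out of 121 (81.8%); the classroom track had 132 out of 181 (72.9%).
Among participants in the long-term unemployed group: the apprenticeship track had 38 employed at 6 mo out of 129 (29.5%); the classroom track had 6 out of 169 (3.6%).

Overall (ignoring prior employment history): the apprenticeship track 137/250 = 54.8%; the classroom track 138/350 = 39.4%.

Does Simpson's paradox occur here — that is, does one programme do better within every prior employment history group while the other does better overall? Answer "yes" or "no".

Within each prior employment history level (recent employment 81.8% vs 72.9%; long-term unemployed 29.5% vs 3.6%), the apprenticeship track has the higher rate every time. Pooled: 54.8% vs 39.4% — the apprenticeship track has the higher rate overall. They agree.

no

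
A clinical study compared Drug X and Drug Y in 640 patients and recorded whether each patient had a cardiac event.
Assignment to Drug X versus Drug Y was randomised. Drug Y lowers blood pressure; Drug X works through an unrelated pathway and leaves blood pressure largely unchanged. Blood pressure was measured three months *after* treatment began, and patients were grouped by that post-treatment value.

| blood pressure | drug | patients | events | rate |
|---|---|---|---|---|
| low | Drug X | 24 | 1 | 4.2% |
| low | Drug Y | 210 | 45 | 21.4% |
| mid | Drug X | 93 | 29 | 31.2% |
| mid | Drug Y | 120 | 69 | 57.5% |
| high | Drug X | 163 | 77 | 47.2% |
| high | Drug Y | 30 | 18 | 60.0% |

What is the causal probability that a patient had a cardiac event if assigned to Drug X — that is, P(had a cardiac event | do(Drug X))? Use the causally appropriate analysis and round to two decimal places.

0.38

Because the drug influences blood pressure, blood pressure is a post-treatment mediator, not a confounder. Stratifying on it would bias the estimate; the causal effect is the crude pooled difference.
So P(outcome | do(Drug X)) is just the pooled rate for Drug X: 107/280 = 0.382.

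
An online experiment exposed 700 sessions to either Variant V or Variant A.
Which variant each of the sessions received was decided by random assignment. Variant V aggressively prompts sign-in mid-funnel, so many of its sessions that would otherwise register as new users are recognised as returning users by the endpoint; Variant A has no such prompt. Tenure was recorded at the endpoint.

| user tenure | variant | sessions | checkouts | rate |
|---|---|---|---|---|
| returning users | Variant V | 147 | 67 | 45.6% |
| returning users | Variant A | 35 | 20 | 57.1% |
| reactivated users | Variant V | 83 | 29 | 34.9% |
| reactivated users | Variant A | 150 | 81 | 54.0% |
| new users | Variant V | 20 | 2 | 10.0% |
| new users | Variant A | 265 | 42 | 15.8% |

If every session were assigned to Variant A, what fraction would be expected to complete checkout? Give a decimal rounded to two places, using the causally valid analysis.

User tenure lies on the pathway variant → user tenure → outcome, so adjusting for it blocks the indirect effect. For the total causal effect of variant, use the unadjusted pooled rates.
So P(outcome | do(Variant A)) is just the pooled rate for Variant A: 143/450 = 0.318.

0.32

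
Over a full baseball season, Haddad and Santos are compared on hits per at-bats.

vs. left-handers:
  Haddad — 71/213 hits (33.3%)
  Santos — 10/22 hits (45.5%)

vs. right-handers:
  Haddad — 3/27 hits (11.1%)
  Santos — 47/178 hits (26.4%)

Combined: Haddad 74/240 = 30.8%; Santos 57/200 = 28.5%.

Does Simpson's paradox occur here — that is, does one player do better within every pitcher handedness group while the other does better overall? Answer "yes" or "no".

yes

Within each pitcher handedness level (vs. left-handers 33.3% vs 45.5%; vs. right-handers 11.1% vs 26.4%), Santos has the higher rate every time. Pooled: 30.8% vs 28.5% — Haddad has the higher rate overall. The two comparisons disagree.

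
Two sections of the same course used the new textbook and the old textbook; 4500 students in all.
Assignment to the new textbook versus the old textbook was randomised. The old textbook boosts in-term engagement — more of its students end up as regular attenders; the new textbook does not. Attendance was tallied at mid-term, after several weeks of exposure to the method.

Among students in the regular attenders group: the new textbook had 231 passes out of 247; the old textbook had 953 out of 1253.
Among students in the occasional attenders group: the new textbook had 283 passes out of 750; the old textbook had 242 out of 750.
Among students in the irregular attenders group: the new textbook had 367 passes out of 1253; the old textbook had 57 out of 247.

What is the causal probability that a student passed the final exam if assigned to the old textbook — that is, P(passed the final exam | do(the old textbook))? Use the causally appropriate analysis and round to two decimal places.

The stratified and pooled comparisons disagree (the new textbook wins within each mid-term attendance; the old textbook wins overall), so the answer turns on the causal role of mid-term attendance.
Mid-term attendance lies on the pathway teaching method → mid-term attendance → outcome, so adjusting for it blocks the indirect effect. For the total causal effect of teaching method, use the unadjusted pooled rates.
So P(outcome | do(the old textbook)) is just the pooled rate for the old textbook: 1252/2250 = 0.556.

0.56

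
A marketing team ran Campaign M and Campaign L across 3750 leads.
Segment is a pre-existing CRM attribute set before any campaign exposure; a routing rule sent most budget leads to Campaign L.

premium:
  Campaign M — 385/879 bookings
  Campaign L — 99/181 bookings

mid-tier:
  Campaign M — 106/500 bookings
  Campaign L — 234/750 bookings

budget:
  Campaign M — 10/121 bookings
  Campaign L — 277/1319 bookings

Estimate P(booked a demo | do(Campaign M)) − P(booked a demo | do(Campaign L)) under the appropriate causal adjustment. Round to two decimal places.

The customer segment-specific comparison favours Campaign L throughout, but the pooled figures favour Campaign M. The question is whether to condition on customer segment.
Here customer segment is a common cause — it drives both which campaign a case falls under and the outcome. The crude comparison mixes populations; the stratum-specific rates are the causally relevant ones.
Adjusting over the population distribution of customer segment: 0.283·(0.438−0.547) + 0.333·(0.212−0.312) + 0.384·(0.083−0.210) = -0.113.

-0.11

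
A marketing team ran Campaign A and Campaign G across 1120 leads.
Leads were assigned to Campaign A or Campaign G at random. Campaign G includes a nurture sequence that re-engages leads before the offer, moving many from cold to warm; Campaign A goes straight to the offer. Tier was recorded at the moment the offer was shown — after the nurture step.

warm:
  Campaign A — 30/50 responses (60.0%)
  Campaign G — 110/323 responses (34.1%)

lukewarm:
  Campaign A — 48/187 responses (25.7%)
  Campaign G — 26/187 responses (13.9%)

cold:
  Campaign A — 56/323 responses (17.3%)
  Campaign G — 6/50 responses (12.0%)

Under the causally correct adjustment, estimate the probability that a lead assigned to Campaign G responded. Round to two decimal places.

0.25

Engagement tier is recorded after the campaign and is itself shifted by it — it sits on the causal path from campaign to outcome. Conditioning on a mediator would strip out part of the effect we want; the pooled comparison gives the total causal effect.
So P(outcome | do(Campaign G)) is just the pooled rate for Campaign G: 142/560 = 0.254.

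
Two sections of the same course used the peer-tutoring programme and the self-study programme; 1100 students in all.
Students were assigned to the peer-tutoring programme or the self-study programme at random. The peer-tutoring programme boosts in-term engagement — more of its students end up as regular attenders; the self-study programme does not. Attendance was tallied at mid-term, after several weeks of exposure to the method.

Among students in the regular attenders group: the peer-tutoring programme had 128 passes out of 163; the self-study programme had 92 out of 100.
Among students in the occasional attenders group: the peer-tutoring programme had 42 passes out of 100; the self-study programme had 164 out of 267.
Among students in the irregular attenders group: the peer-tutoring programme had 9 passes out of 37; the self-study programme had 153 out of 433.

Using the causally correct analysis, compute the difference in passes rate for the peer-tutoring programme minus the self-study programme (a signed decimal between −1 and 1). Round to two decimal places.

Mid-term attendance is recorded after the teaching method and is itself shifted by it — it sits on the causal path from teaching method to outcome. Conditioning on a mediator would strip out part of the effect we want; the pooled comparison gives the total causal effect.
The causal difference is the pooled difference: 0.597 − 0.511 = +0.085.

+0.09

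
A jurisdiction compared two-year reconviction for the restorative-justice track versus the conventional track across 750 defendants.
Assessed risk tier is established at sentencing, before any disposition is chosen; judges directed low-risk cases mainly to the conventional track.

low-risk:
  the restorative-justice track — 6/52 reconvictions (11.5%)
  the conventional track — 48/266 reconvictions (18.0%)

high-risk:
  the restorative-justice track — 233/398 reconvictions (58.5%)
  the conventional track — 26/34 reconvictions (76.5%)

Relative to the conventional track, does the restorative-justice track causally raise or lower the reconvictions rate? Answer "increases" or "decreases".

The stratified and pooled comparisons disagree (the restorative-justice track wins within each assessed risk tier; the conventional track wins overall), so the answer turns on the causal role of assessed risk tier.
Here assessed risk tier is a common cause — it drives both which disposition a case falls under and the outcome. The crude comparison mixes populations; the stratum-specific rates are the causally relevant ones.
Within each level — low-risk: 11.5% vs 18.0%; high-risk: 58.5% vs 76.5% — the restorative-justice track is lower every time.

decreases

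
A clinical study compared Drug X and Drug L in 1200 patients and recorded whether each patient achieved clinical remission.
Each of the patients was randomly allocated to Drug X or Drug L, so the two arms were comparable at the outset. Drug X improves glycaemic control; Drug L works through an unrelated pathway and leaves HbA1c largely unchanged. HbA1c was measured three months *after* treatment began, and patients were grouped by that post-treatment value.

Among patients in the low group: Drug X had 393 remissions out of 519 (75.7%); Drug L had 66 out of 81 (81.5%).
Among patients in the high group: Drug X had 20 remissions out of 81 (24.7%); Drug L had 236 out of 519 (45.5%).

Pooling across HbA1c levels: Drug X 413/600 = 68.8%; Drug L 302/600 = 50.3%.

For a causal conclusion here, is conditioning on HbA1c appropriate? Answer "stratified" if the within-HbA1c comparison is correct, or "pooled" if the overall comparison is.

pooled

HbA1c is downstream of the drug. One should not condition on a consequence of treatment, so the overall rates are the right comparison.
Pooled: Drug X 68.8% vs Drug L 50.3%; Drug X is higher overall.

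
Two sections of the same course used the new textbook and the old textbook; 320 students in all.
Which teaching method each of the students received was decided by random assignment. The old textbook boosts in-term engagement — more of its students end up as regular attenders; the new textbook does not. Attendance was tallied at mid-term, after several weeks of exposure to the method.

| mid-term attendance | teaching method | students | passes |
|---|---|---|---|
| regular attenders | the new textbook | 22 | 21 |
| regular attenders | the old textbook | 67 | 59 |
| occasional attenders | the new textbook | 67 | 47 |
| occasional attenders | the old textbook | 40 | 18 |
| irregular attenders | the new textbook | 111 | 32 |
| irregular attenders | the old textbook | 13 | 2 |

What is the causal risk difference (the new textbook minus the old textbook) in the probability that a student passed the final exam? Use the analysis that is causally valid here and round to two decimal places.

-0.16

Within every mid-term attendance level the new textbook has the higher rate, yet pooled the old textbook does — Simpson's reversal.
The distribution of mid-term attendance is itself part of what the teaching method does — it is an intermediate outcome. Holding it fixed would remove that part of the effect; the total effect is the pooled difference.
The causal difference is the pooled difference: 0.500 − 0.658 = -0.158.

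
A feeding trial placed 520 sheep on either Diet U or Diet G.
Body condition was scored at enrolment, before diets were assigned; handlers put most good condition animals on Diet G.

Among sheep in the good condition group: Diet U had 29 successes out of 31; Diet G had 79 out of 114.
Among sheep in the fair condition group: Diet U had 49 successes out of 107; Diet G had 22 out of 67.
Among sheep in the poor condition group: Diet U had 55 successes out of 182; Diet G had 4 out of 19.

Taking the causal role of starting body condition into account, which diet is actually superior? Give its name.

Within every starting body condition level Diet U has the higher rate, yet pooled Diet G does — Simpson's reversal.
The imbalance in starting body condition arose from how sheep were allocated, not from anything the diet did; and starting body condition independently affects the outcome. The pooled gap is confounded — condition on starting body condition.
Within each level — good condition: 93.5% vs 69.3%; fair condition: 45.8% vs 32.8%; poor condition: 30.2% vs 21.1% — Diet U is higher every time.

Diet U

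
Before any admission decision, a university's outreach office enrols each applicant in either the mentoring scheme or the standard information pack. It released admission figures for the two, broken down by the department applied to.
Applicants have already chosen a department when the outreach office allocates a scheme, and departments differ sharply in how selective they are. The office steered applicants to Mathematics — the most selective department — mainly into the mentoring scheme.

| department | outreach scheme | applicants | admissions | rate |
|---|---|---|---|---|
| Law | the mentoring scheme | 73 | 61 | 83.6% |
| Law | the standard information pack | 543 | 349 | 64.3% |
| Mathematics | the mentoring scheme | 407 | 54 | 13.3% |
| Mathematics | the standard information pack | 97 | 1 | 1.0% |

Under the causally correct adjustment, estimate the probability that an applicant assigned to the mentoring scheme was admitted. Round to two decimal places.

The imbalance in department arose from how applicants were allocated, not from anything the outreach scheme did; and department independently affects the outcome. The pooled gap is confounded — condition on department.
Standardising the mentoring scheme to the population department mix: 0.550·61/73 + 0.450·54/407 = 0.519.

0.52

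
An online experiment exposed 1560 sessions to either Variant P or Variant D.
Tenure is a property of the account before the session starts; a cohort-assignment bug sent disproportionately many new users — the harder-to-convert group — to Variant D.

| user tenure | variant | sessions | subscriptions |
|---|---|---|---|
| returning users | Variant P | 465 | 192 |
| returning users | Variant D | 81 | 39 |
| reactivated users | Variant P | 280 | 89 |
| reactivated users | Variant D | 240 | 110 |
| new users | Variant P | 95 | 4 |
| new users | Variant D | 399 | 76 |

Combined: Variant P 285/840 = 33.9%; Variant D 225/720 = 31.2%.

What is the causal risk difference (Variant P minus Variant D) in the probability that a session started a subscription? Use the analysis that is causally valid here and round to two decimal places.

-0.12

Within every user tenure level Variant D has the higher rate, yet pooled Variant P does — Simpson's reversal.
Nothing the variant does changes user tenure; the imbalance is an allocation artefact. With user tenure also predicting the outcome, the pooled figure is confounded, and the within-stratum comparison is the causal one.
Adjusting over the population distribution of user tenure: 0.350·(0.413−0.481) + 0.333·(0.318−0.458) + 0.317·(0.042−0.190) = -0.118.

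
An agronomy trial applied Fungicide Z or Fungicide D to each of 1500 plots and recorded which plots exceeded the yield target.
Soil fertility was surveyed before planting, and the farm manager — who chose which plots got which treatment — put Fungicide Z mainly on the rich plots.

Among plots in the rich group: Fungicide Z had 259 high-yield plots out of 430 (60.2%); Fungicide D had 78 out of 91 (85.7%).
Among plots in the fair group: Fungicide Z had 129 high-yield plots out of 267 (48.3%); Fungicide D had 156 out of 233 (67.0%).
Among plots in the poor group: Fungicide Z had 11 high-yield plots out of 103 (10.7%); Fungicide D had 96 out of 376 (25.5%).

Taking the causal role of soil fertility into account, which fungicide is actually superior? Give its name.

Soil fertility differs across fungicides for reasons unrelated to any effect of the fungicide itself, and it separately predicts the outcome — a classic confounder. We must compare within soil fertility levels.
Within each level — rich: 60.2% vs 85.7%; fair: 48.3% vs 67.0%; poor: 10.7% vs 25.5% — Fungicide D is higher every time.

Fungicide D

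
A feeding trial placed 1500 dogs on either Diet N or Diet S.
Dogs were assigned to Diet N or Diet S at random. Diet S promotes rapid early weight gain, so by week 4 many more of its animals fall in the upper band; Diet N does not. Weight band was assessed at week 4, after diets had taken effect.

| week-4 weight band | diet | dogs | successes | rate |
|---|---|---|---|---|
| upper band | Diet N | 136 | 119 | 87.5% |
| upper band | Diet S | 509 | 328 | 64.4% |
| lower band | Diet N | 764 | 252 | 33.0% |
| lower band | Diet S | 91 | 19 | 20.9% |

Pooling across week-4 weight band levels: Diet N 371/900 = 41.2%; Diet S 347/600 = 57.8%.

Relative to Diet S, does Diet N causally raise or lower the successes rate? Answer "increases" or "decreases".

Diet N is higher inside every week-4 weight band stratum but Diet S is higher in aggregate. Whether to stratify depends on how week-4 weight band relates to the diet.
Week-4 weight band lies on the pathway diet → week-4 weight band → outcome, so adjusting for it blocks the indirect effect. For the total causal effect of diet, use the unadjusted pooled rates.
Pooled: Diet N 41.2% vs Diet S 57.8%; Diet S is higher overall.

decreases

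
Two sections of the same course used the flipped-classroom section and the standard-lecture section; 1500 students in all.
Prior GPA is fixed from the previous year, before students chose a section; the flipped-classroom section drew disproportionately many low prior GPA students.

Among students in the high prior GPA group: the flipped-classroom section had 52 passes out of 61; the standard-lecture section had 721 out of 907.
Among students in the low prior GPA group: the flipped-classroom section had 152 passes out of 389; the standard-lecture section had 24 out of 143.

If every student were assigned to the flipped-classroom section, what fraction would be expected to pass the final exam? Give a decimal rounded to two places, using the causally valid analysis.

0.69

Prior GPA band differs across teaching methods for reasons unrelated to any effect of the teaching method itself, and it separately predicts the outcome — a classic confounder. We must compare within prior GPA band levels.
Standardising the flipped-classroom section to the population prior GPA band mix: 0.645·52/61 + 0.355·152/389 = 0.689.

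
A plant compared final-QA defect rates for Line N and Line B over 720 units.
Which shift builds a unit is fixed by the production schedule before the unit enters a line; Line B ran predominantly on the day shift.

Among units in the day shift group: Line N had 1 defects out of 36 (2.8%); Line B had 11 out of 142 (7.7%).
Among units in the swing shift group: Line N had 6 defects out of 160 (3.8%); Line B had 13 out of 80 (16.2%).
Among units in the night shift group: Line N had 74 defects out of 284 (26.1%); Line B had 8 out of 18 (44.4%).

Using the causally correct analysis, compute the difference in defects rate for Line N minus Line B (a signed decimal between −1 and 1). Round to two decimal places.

-0.13

Shift differs across lines for reasons unrelated to any effect of the line itself, and it separately predicts the outcome — a classic confounder. We must compare within shift levels.
Adjusting over the population distribution of shift: 0.247·(0.028−0.077) + 0.333·(0.037−0.163) + 0.419·(0.261−0.444) = -0.131.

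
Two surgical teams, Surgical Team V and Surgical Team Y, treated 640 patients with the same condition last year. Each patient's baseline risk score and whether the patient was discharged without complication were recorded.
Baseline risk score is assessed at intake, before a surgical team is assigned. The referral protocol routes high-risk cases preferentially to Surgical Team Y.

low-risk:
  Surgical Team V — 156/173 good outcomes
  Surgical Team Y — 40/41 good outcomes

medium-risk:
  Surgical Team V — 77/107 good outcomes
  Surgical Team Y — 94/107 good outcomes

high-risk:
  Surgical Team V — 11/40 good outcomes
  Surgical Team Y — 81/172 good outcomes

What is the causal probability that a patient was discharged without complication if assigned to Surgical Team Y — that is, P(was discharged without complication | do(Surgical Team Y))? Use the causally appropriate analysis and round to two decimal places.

0.78

The imbalance in baseline risk score arose from how patients were allocated, not from anything the surgical team did; and baseline risk score independently affects the outcome. The pooled gap is confounded — condition on baseline risk score.
Standardising Surgical Team Y to the population baseline risk score mix: 0.334·40/41 + 0.334·94/107 + 0.331·81/172 = 0.776.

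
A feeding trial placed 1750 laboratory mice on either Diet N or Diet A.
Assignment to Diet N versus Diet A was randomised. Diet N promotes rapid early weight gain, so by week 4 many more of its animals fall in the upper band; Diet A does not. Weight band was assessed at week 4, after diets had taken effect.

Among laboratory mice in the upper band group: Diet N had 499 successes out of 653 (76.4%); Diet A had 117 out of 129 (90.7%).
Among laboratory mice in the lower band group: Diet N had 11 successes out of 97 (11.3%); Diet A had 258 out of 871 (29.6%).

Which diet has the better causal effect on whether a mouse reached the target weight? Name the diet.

Diet N

Because the diet influences week-4 weight band, week-4 weight band is a post-treatment mediator, not a confounder. Stratifying on it would bias the estimate; the causal effect is the crude pooled difference.
Pooled: Diet N 68.0% vs Diet A 37.5%; Diet N is higher overall.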